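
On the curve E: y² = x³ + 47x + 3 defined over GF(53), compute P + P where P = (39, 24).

tangent at (39, 24): λ = (3·39² + 47)/(2·24) ≡ 52/48. 48⁻¹ ≡ 21 (mod 53) since 48·21 = 1008 ≡ 1, so λ ≡ 52·21 ≡ 32.
  x = λ² - 39 - 39 = 1024 - 78 ≡ 45; y = λ·(39 - 45) - 24 ≡ 49. → (45, 49)

(45, 49)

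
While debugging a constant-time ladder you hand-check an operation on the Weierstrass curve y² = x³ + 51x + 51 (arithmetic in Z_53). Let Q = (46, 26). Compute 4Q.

(44, 20)

Repeated addition: build up to 4Q.
2Q: tangent at (46, 26): λ = (3·46² + 51)/(2·26) ≡ 39/52. 52⁻¹ ≡ 52 (mod 53), so λ ≡ 39·52 ≡ 14.
  x = λ² - 46 - 46 = 196 - 92 ≡ 51; y = λ·(46 - 51) - 26 ≡ 10. → (51, 10)
3Q: (51, 10) + (46, 26). λ = (26 - 10)/(46 - 51) ≡ 16/48 mod 53. 48⁻¹ ≡ 21 (mod 53), so λ ≡ 18.
  x = λ² - 51 - 46 = 324 - 97 ≡ 15; y = λ·(51 - 15) - 10 ≡ 2. → (15, 2)
4Q: (15, 2) + (46, 26). λ = (26 - 2)/(46 - 15) ≡ 24/31 mod 53. 31⁻¹ ≡ 12 (mod 53) since 31·12 = 372 ≡ 1, so λ ≡ 23.
  x = λ² - 15 - 46 = 529 - 61 ≡ 44; y = λ·(15 - 44) - 2 ≡ 20. → (44, 20)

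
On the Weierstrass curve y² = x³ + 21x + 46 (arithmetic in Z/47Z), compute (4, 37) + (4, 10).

The two points share x = 4 and their y-coordinates satisfy 37 + 10 ≡ 0 (mod 47), so they are inverses. Their sum is ∞.

O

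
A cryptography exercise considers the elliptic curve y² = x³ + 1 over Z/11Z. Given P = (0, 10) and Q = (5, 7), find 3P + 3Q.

(5, 4)

First 3P:
Repeated addition: build up to 3P.
2P: tangent at (0, 10): λ = (3·0² + 0)/(2·10) ≡ 0/9. 9⁻¹ ≡ 5 (mod 11), so λ ≡ 0·5 ≡ 0.
  x = λ² - 0 - 0 = 0 - 0 ≡ 0; y = λ·(0 - 0) - 10 ≡ 1. → (0, 1)
3P: (0, 1) + (0, 10): same x and y₁ ≡ -y₂, so the sum is ∞.
3P = ∞.
Next 3Q:
Repeated addition: build up to 3Q.
2Q: tangent at (5, 7): λ = (3·5² + 0)/(2·7) ≡ 9/3. 3⁻¹ ≡ 4 (mod 11), so λ ≡ 9·4 ≡ 3.
  x = λ² - 5 - 5 = 9 - 10 ≡ 10; y = λ·(5 - 10) - 7 ≡ 0. → (10, 0)
3Q: (10, 0) + (5, 7). λ = (7 - 0)/(5 - 10) ≡ 7/6 mod 11. 6⁻¹ ≡ 2 (mod 11), so λ ≡ 3.
  x = λ² - 10 - 5 = 9 - 15 ≡ 5; y = λ·(10 - 5) - 0 ≡ 4. → (5, 4)
3Q = (5, 4).
Finally 3P + 3Q:
∞ + (5, 4) = (5, 4) (identity).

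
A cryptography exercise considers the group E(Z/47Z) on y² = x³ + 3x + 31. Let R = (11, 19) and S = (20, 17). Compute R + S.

(11, 19) + (20, 17). λ = (17 - 19)/(20 - 11) ≡ 45/9 mod 47. 9⁻¹ ≡ 21 (mod 47), so λ ≡ 5.
  x = λ² - 11 - 20 = 25 - 31 ≡ 41; y = λ·(11 - 41) - 19 ≡ 19. → (41, 19)

(41, 19)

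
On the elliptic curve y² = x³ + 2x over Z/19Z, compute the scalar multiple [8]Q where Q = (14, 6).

Repeated addition: build up to 8Q.
2Q: tangent at (14, 6): λ = (3·14² + 2)/(2·6) ≡ 1/12. 12⁻¹ ≡ 8 (mod 19), so λ ≡ 1·8 ≡ 8.
  x = λ² - 14 - 14 = 64 - 28 ≡ 17; y = λ·(14 - 17) - 6 ≡ 8. → (17, 8)
3Q: (17, 8) + (14, 6). λ = (6 - 8)/(14 - 17) ≡ 17/16 mod 19. 16⁻¹ ≡ 6 (mod 19), so λ ≡ 7.
  x = λ² - 17 - 14 = 49 - 31 ≡ 18; y = λ·(17 - 18) - 8 ≡ 4. → (18, 4)
4Q: (18, 4) + (14, 6). λ = (6 - 4)/(14 - 18) ≡ 2/15 mod 19. 15⁻¹ ≡ 14 (mod 19), so λ ≡ 9.
  x = λ² - 18 - 14 = 81 - 32 ≡ 11; y = λ·(18 - 11) - 4 ≡ 2. → (11, 2)
5Q: (11, 2) + (14, 6). λ = (6 - 2)/(14 - 11) ≡ 4/3 mod 19. 3⁻¹ ≡ 13 (mod 19) since 3·13 = 39 ≡ 1, so λ ≡ 14.
  x = λ² - 11 - 14 = 196 - 25 ≡ 0; y = λ·(11 - 0) - 2 ≡ 0. → (0, 0)
6Q: (0, 0) + (14, 6). λ = (6 - 0)/(14 - 0) ≡ 6/14 mod 19. 14⁻¹ ≡ 15 (mod 19) since 14·15 = 210 ≡ 1, so λ ≡ 14.
  x = λ² - 0 - 14 = 196 - 14 ≡ 11; y = λ·(0 - 11) - 0 ≡ 17. → (11, 17)
7Q: (11, 17) + (14, 6). λ = (6 - 17)/(14 - 11) ≡ 8/3 mod 19. 3⁻¹ ≡ 13 (mod 19) since 3·13 = 39 ≡ 1, so λ ≡ 9.
  x = λ² - 11 - 14 = 81 - 25 ≡ 18; y = λ·(11 - 18) - 17 ≡ 15. → (18, 15)
8Q: (18, 15) + (14, 6). λ = (6 - 15)/(14 - 18) ≡ 10/15 mod 19. 15⁻¹ ≡ 14 (mod 19) since 15·14 = 210 ≡ 1, so λ ≡ 7.
  x = λ² - 18 - 14 = 49 - 32 ≡ 17; y = λ·(18 - 17) - 15 ≡ 11. → (17, 11)

(17, 11)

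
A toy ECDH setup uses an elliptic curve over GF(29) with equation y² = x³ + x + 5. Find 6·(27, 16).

O

Write Q = (27, 16).
Double-and-add on 6 = (110)₂. Start with Q = (27, 16) for the leading 1-bit.
double: tangent at (27, 16): λ = (3·27² + 1)/(2·16) ≡ 13/3. 3⁻¹ ≡ 10 (mod 29) since 3·10 = 30 ≡ 1, so λ ≡ 13·10 ≡ 14.
  x = λ² - 27 - 27 = 196 - 54 ≡ 26; y = λ·(27 - 26) - 16 ≡ 27. → (26, 27)
add Q: (26, 27) + (27, 16). λ = (16 - 27)/(27 - 26) ≡ 18/1 mod 29. 1⁻¹ ≡ 1 (mod 29) since 1·1 = 1 ≡ 1, so λ ≡ 18.
  x = λ² - 26 - 27 = 324 - 53 ≡ 10; y = λ·(26 - 10) - 27 ≡ 0. → (10, 0)
double: (10, 0) + (10, 0): same x and y₁ ≡ -y₂, so the sum is 𝒪.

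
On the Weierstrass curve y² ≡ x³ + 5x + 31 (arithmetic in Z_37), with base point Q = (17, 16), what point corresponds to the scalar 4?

Double-and-add on 4 = (100)₂. Start with Q = (17, 16) for the leading 1-bit.
double: tangent at (17, 16): λ = (3·17² + 5)/(2·16) ≡ 21/32. 32⁻¹ ≡ 22 (mod 37) since 32·22 = 704 ≡ 1, so λ ≡ 21·22 ≡ 18.
  x = λ² - 17 - 17 = 324 - 34 ≡ 31; y = λ·(17 - 31) - 16 ≡ 28. → (31, 28)
double: tangent at (31, 28): λ = (3·31² + 5)/(2·28) ≡ 2/19. 19⁻¹ ≡ 2 (mod 37), so λ ≡ 2·2 ≡ 4.
  x = λ² - 31 - 31 = 16 - 62 ≡ 28; y = λ·(31 - 28) - 28 ≡ 21. → (28, 21)

(28, 21)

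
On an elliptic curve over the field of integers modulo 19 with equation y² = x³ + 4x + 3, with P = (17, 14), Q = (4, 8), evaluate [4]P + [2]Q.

First 4P:
Repeated addition: build up to 4P.
2P: tangent at (17, 14): λ = (3·17² + 4)/(2·14) ≡ 16/9. 9⁻¹ ≡ 17 (mod 19), so λ ≡ 16·17 ≡ 6.
  x = λ² - 17 - 17 = 36 - 34 ≡ 2; y = λ·(17 - 2) - 14 ≡ 0. → (2, 0)
3P: (2, 0) + (17, 14). λ = (14 - 0)/(17 - 2) ≡ 14/15 mod 19. 15⁻¹ ≡ 14 (mod 19), so λ ≡ 6.
  x = λ² - 2 - 17 = 36 - 19 ≡ 17; y = λ·(2 - 17) - 0 ≡ 5. → (17, 5)
4P: (17, 5) + (17, 14): same x and y₁ ≡ -y₂, so the sum is O.
4P = O.
Next 2Q:
Repeated addition: build up to 2Q.
2Q: tangent at (4, 8): λ = (3·4² + 4)/(2·8) ≡ 14/16. 16⁻¹ ≡ 6 (mod 19), so λ ≡ 14·6 ≡ 8.
  x = λ² - 4 - 4 = 64 - 8 ≡ 18; y = λ·(4 - 18) - 8 ≡ 13. → (18, 13)
2Q = (18, 13).
Finally 4P + 2Q:
O + (18, 13) = (18, 13) (identity).

(18, 13)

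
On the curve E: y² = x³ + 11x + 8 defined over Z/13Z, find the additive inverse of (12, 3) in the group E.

(12, 10)

-(12, 3) = (12, -3 mod 13) = (12, 10).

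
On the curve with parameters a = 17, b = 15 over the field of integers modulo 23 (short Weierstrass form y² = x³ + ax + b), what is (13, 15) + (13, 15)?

tangent at (13, 15): λ = (3·13² + 17)/(2·15) ≡ 18/7. 7⁻¹ ≡ 10 (mod 23) since 7·10 = 70 ≡ 1, so λ ≡ 18·10 ≡ 19.
  x = λ² - 13 - 13 = 361 - 26 ≡ 13; y = λ·(13 - 13) - 15 ≡ 8. → (13, 8)

(13, 8)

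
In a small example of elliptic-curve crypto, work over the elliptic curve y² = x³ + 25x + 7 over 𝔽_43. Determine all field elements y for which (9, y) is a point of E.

x³ + 25x + 7 = 961 ≡ 15 (mod 43).
Square roots of 15 mod 43: 12 and 31 (since 12² = 144 ≡ 15).

12, 31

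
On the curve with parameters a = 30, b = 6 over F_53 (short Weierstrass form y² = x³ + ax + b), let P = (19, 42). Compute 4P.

Repeated addition: build up to 4P.
2P: tangent at (19, 42): λ = (3·19² + 30)/(2·42) ≡ 0/31. 31⁻¹ ≡ 12 (mod 53) since 31·12 = 372 ≡ 1, so λ ≡ 0·12 ≡ 0.
  x = λ² - 19 - 19 = 0 - 38 ≡ 15; y = λ·(19 - 15) - 42 ≡ 11. → (15, 11)
3P: (15, 11) + (19, 42). λ = (42 - 11)/(19 - 15) ≡ 31/4 mod 53. 4⁻¹ ≡ 40 (mod 53), so λ ≡ 21.
  x = λ² - 15 - 19 = 441 - 34 ≡ 36; y = λ·(15 - 36) - 11 ≡ 25. → (36, 25)
4P: (36, 25) + (19, 42). λ = (42 - 25)/(19 - 36) ≡ 17/36 mod 53. 36⁻¹ ≡ 28 (mod 53) since 36·28 = 1008 ≡ 1, so λ ≡ 52.
  x = λ² - 36 - 19 = 2704 - 55 ≡ 52; y = λ·(36 - 52) - 25 ≡ 44. → (52, 44)

(52, 44)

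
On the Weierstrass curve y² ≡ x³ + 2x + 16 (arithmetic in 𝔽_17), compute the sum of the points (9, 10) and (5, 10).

(9, 10) + (5, 10). λ = (10 - 10)/(5 - 9) ≡ 0/13 mod 17. 13⁻¹ ≡ 4 (mod 17) since 13·4 = 52 ≡ 1, so λ ≡ 0.
  x = λ² - 9 - 5 = 0 - 14 ≡ 3; y = λ·(9 - 3) - 10 ≡ 7. → (3, 7)

(3, 7)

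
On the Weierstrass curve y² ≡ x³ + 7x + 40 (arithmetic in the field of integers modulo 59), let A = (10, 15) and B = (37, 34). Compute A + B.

(10, 15) + (37, 34). λ = (34 - 15)/(37 - 10) ≡ 19/27 mod 59. 27⁻¹ ≡ 35 (mod 59), so λ ≡ 16.
  x = λ² - 10 - 37 = 256 - 47 ≡ 32; y = λ·(10 - 32) - 15 ≡ 46. → (32, 46)

(32, 46)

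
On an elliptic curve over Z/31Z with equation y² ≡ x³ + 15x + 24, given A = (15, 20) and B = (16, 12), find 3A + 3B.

(2, 0)

First 3A:
Repeated addition: build up to 3A.
2A: tangent at (15, 20): λ = (3·15² + 15)/(2·20) ≡ 8/9. 9⁻¹ ≡ 7 (mod 31), so λ ≡ 8·7 ≡ 25.
  x = λ² - 15 - 15 = 625 - 30 ≡ 6; y = λ·(15 - 6) - 20 ≡ 19. → (6, 19)
3A: (6, 19) + (15, 20). λ = (20 - 19)/(15 - 6) ≡ 1/9 mod 31. 9⁻¹ ≡ 7 (mod 31), so λ ≡ 7.
  x = λ² - 6 - 15 = 49 - 21 ≡ 28; y = λ·(6 - 28) - 19 ≡ 13. → (28, 13)
3A = (28, 13).
Next 3B:
Repeated addition: build up to 3B.
2B: tangent at (16, 12): λ = (3·16² + 15)/(2·12) ≡ 8/24. 24⁻¹ ≡ 22 (mod 31) since 24·22 = 528 ≡ 1, so λ ≡ 8·22 ≡ 21.
  x = λ² - 16 - 16 = 441 - 32 ≡ 6; y = λ·(16 - 6) - 12 ≡ 12. → (6, 12)
3B: (6, 12) + (16, 12). λ = (12 - 12)/(16 - 6) ≡ 0/10 mod 31. 10⁻¹ ≡ 28 (mod 31), so λ ≡ 0.
  x = λ² - 6 - 16 = 0 - 22 ≡ 9; y = λ·(6 - 9) - 12 ≡ 19. → (9, 19)
3B = (9, 19).
Finally 3A + 3B:
(28, 13) + (9, 19). λ = (19 - 13)/(9 - 28) ≡ 6/12 mod 31. 12⁻¹ ≡ 13 (mod 31) since 12·13 = 156 ≡ 1, so λ ≡ 16.
  x = λ² - 28 - 9 = 256 - 37 ≡ 2; y = λ·(28 - 2) - 13 ≡ 0. → (2, 0)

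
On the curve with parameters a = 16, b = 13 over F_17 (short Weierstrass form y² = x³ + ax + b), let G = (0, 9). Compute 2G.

(1, 9)

tangent at (0, 9): λ = (3·0² + 16)/(2·9) ≡ 16/1. 1⁻¹ ≡ 1 (mod 17) since 1·1 = 1 ≡ 1, so λ ≡ 16·1 ≡ 16.
  x = λ² - 0 - 0 = 256 - 0 ≡ 1; y = λ·(0 - 1) - 9 ≡ 9. → (1, 9)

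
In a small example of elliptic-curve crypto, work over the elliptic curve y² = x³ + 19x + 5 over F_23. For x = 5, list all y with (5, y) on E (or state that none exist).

x³ + 19x + 5 = 225 ≡ 18 (mod 23).
Square roots of 18 mod 23: 8 and 15 (since 8² = 64 ≡ 18).

8, 15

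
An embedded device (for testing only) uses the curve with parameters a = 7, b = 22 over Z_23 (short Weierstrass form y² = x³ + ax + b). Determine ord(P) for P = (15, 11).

8

2P: tangent at (15, 11): λ = (3·15² + 7)/(2·11) ≡ 15/22. 22⁻¹ ≡ 22 (mod 23), so λ ≡ 15·22 ≡ 8.
  x = λ² - 15 - 15 = 64 - 30 ≡ 11; y = λ·(15 - 11) - 11 ≡ 21. → (11, 21)
3P: (11, 21) + (15, 11). λ = (11 - 21)/(15 - 11) ≡ 13/4 mod 23. 4⁻¹ ≡ 6 (mod 23), so λ ≡ 9.
  x = λ² - 11 - 15 = 81 - 26 ≡ 9; y = λ·(11 - 9) - 21 ≡ 20. → (9, 20)
4P: (9, 20) + (15, 11). λ = (11 - 20)/(15 - 9) ≡ 14/6 mod 23. 6⁻¹ ≡ 4 (mod 23) since 6·4 = 24 ≡ 1, so λ ≡ 10.
  x = λ² - 9 - 15 = 100 - 24 ≡ 7; y = λ·(9 - 7) - 20 ≡ 0. → (7, 0)
5P: (7, 0) + (15, 11). λ = (11 - 0)/(15 - 7) ≡ 11/8 mod 23. 8⁻¹ ≡ 3 (mod 23) since 8·3 = 24 ≡ 1, so λ ≡ 10.
  x = λ² - 7 - 15 = 100 - 22 ≡ 9; y = λ·(7 - 9) - 0 ≡ 3. → (9, 3)
6P: (9, 3) + (15, 11). λ = (11 - 3)/(15 - 9) ≡ 8/6 mod 23. 6⁻¹ ≡ 4 (mod 23) since 6·4 = 24 ≡ 1, so λ ≡ 9.
  x = λ² - 9 - 15 = 81 - 24 ≡ 11; y = λ·(9 - 11) - 3 ≡ 2. → (11, 2)
7P: (11, 2) + (15, 11). λ = (11 - 2)/(15 - 11) ≡ 9/4 mod 23. 4⁻¹ ≡ 6 (mod 23) since 4·6 = 24 ≡ 1, so λ ≡ 8.
  x = λ² - 11 - 15 = 64 - 26 ≡ 15; y = λ·(11 - 15) - 2 ≡ 12. → (15, 12)
8P: (15, 12) + (15, 11): same x and y₁ ≡ -y₂, so the sum is O.
8P = O, so the order is 8.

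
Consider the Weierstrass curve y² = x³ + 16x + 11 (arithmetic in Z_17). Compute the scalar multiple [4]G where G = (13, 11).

(10, 10)

Repeated addition: build up to 4G.
2G: tangent at (13, 11): λ = (3·13² + 16)/(2·11) ≡ 13/5. 5⁻¹ ≡ 7 (mod 17) since 5·7 = 35 ≡ 1, so λ ≡ 13·7 ≡ 6.
  x = λ² - 13 - 13 = 36 - 26 ≡ 10; y = λ·(13 - 10) - 11 ≡ 7. → (10, 7)
3G: (10, 7) + (13, 11). λ = (11 - 7)/(13 - 10) ≡ 4/3 mod 17. 3⁻¹ ≡ 6 (mod 17), so λ ≡ 7.
  x = λ² - 10 - 13 = 49 - 23 ≡ 9; y = λ·(10 - 9) - 7 ≡ 0. → (9, 0)
4G: (9, 0) + (13, 11). λ = (11 - 0)/(13 - 9) ≡ 11/4 mod 17. 4⁻¹ ≡ 13 (mod 17) since 4·13 = 52 ≡ 1, so λ ≡ 7.
  x = λ² - 9 - 13 = 49 - 22 ≡ 10; y = λ·(9 - 10) - 0 ≡ 10. → (10, 10)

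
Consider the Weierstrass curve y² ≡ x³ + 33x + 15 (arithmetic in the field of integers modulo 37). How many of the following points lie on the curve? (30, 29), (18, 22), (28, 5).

(30, 29): 29² ≡ 27, rhs ≡ 33 → off.
(18, 22): 22² ≡ 3, rhs ≡ 3 → on.
(28, 5): 5² ≡ 25, rhs ≡ 25 → on.

2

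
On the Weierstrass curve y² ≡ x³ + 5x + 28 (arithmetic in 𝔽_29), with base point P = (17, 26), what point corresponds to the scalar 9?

(17, 26)

Repeated addition: build up to 9P.
2P: tangent at (17, 26): λ = (3·17² + 5)/(2·26) ≡ 2/23. 23⁻¹ ≡ 24 (mod 29) since 23·24 = 552 ≡ 1, so λ ≡ 2·24 ≡ 19.
  x = λ² - 17 - 17 = 361 - 34 ≡ 8; y = λ·(17 - 8) - 26 ≡ 0. → (8, 0)
3P: (8, 0) + (17, 26). λ = (26 - 0)/(17 - 8) ≡ 26/9 mod 29. 9⁻¹ ≡ 13 (mod 29), so λ ≡ 19.
  x = λ² - 8 - 17 = 361 - 25 ≡ 17; y = λ·(8 - 17) - 0 ≡ 3. → (17, 3)
4P: (17, 3) + (17, 26): same x and y₁ ≡ -y₂, so the sum is 𝒪.
5P: 𝒪 + (17, 26) = (17, 26) (identity).
6P: tangent at (17, 26): λ = (3·17² + 5)/(2·26) ≡ 2/23. 23⁻¹ ≡ 24 (mod 29) since 23·24 = 552 ≡ 1, so λ ≡ 2·24 ≡ 19.
  x = λ² - 17 - 17 = 361 - 34 ≡ 8; y = λ·(17 - 8) - 26 ≡ 0. → (8, 0)
7P: (8, 0) + (17, 26). λ = (26 - 0)/(17 - 8) ≡ 26/9 mod 29. 9⁻¹ ≡ 13 (mod 29), so λ ≡ 19.
  x = λ² - 8 - 17 = 361 - 25 ≡ 17; y = λ·(8 - 17) - 0 ≡ 3. → (17, 3)
8P: (17, 3) + (17, 26): same x and y₁ ≡ -y₂, so the sum is 𝒪.
9P: 𝒪 + (17, 26) = (17, 26) (identity).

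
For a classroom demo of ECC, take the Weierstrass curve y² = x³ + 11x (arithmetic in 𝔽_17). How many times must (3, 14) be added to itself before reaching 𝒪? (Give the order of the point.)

10

2P: tangent at (3, 14): λ = (3·3² + 11)/(2·14) ≡ 4/11. 11⁻¹ ≡ 14 (mod 17) since 11·14 = 154 ≡ 1, so λ ≡ 4·14 ≡ 5.
  x = λ² - 3 - 3 = 25 - 6 ≡ 2; y = λ·(3 - 2) - 14 ≡ 8. → (2, 8)
3P: (2, 8) + (3, 14). λ = (14 - 8)/(3 - 2) ≡ 6/1 mod 17. 1⁻¹ ≡ 1 (mod 17) since 1·1 = 1 ≡ 1, so λ ≡ 6.
  x = λ² - 2 - 3 = 36 - 5 ≡ 14; y = λ·(2 - 14) - 8 ≡ 5. → (14, 5)
4P: (14, 5) + (3, 14). λ = (14 - 5)/(3 - 14) ≡ 9/6 mod 17. 6⁻¹ ≡ 3 (mod 17), so λ ≡ 10.
  x = λ² - 14 - 3 = 100 - 17 ≡ 15; y = λ·(14 - 15) - 5 ≡ 2. → (15, 2)
5P: (15, 2) + (3, 14). λ = (14 - 2)/(3 - 15) ≡ 12/5 mod 17. 5⁻¹ ≡ 7 (mod 17), so λ ≡ 16.
  x = λ² - 15 - 3 = 256 - 18 ≡ 0; y = λ·(15 - 0) - 2 ≡ 0. → (0, 0)
6P: (0, 0) + (3, 14). λ = (14 - 0)/(3 - 0) ≡ 14/3 mod 17. 3⁻¹ ≡ 6 (mod 17) since 3·6 = 18 ≡ 1, so λ ≡ 16.
  x = λ² - 0 - 3 = 256 - 3 ≡ 15; y = λ·(0 - 15) - 0 ≡ 15. → (15, 15)
7P: (15, 15) + (3, 14). λ = (14 - 15)/(3 - 15) ≡ 16/5 mod 17. 5⁻¹ ≡ 7 (mod 17) since 5·7 = 35 ≡ 1, so λ ≡ 10.
  x = λ² - 15 - 3 = 100 - 18 ≡ 14; y = λ·(15 - 14) - 15 ≡ 12. → (14, 12)
8P: (14, 12) + (3, 14). λ = (14 - 12)/(3 - 14) ≡ 2/6 mod 17. 6⁻¹ ≡ 3 (mod 17), so λ ≡ 6.
  x = λ² - 14 - 3 = 36 - 17 ≡ 2; y = λ·(14 - 2) - 12 ≡ 9. → (2, 9)
9P: (2, 9) + (3, 14). λ = (14 - 9)/(3 - 2) ≡ 5/1 mod 17. 1⁻¹ ≡ 1 (mod 17) since 1·1 = 1 ≡ 1, so λ ≡ 5.
  x = λ² - 2 - 3 = 25 - 5 ≡ 3; y = λ·(2 - 3) - 9 ≡ 3. → (3, 3)
10P: (3, 3) + (3, 14): same x and y₁ ≡ -y₂, so the sum is 𝒪.
10P = 𝒪, so the order is 10.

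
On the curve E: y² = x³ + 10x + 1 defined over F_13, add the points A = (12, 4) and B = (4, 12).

(11, 8)

(12, 4) + (4, 12). λ = (12 - 4)/(4 - 12) ≡ 8/5 mod 13. 5⁻¹ ≡ 8 (mod 13), so λ ≡ 12.
  x = λ² - 12 - 4 = 144 - 16 ≡ 11; y = λ·(12 - 11) - 4 ≡ 8. → (11, 8)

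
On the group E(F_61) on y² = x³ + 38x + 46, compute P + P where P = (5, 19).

(50, 35)

tangent at (5, 19): λ = (3·5² + 38)/(2·19) ≡ 52/38. 38⁻¹ ≡ 53 (mod 61), so λ ≡ 52·53 ≡ 11.
  x = λ² - 5 - 5 = 121 - 10 ≡ 50; y = λ·(5 - 50) - 19 ≡ 35. → (50, 35)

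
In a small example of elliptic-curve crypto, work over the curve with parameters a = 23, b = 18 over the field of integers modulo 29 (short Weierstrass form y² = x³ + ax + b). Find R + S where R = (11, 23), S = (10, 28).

(4, 0)

(11, 23) + (10, 28). λ = (28 - 23)/(10 - 11) ≡ 5/28 mod 29. 28⁻¹ ≡ 28 (mod 29), so λ ≡ 24.
  x = λ² - 11 - 10 = 576 - 21 ≡ 4; y = λ·(11 - 4) - 23 ≡ 0. → (4, 0)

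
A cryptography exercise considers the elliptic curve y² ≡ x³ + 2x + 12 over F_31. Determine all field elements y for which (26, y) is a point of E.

x³ + 2x + 12 = 17640 ≡ 1 (mod 31).
Square roots of 1 mod 31: 1 and 30 (since 1² = 1 ≡ 1).

1, 30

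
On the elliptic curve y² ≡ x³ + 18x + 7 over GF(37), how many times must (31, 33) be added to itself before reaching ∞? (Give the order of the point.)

10

2P: tangent at (31, 33): λ = (3·31² + 18)/(2·33) ≡ 15/29. 29⁻¹ ≡ 23 (mod 37) since 29·23 = 667 ≡ 1, so λ ≡ 15·23 ≡ 12.
  x = λ² - 31 - 31 = 144 - 62 ≡ 8; y = λ·(31 - 8) - 33 ≡ 21. → (8, 21)
3P: (8, 21) + (31, 33). λ = (33 - 21)/(31 - 8) ≡ 12/23 mod 37. 23⁻¹ ≡ 29 (mod 37), so λ ≡ 15.
  x = λ² - 8 - 31 = 225 - 39 ≡ 1; y = λ·(8 - 1) - 21 ≡ 10. → (1, 10)
4P: (1, 10) + (31, 33). λ = (33 - 10)/(31 - 1) ≡ 23/30 mod 37. 30⁻¹ ≡ 21 (mod 37) since 30·21 = 630 ≡ 1, so λ ≡ 2.
  x = λ² - 1 - 31 = 4 - 32 ≡ 9; y = λ·(1 - 9) - 10 ≡ 11. → (9, 11)
5P: (9, 11) + (31, 33). λ = (33 - 11)/(31 - 9) ≡ 22/22 mod 37. 22⁻¹ ≡ 32 (mod 37) since 22·32 = 704 ≡ 1, so λ ≡ 1.
  x = λ² - 9 - 31 = 1 - 40 ≡ 35; y = λ·(9 - 35) - 11 ≡ 0. → (35, 0)
6P: (35, 0) + (31, 33). λ = (33 - 0)/(31 - 35) ≡ 33/33 mod 37. 33⁻¹ ≡ 9 (mod 37) since 33·9 = 297 ≡ 1, so λ ≡ 1.
  x = λ² - 35 - 31 = 1 - 66 ≡ 9; y = λ·(35 - 9) - 0 ≡ 26. → (9, 26)
7P: (9, 26) + (31, 33). λ = (33 - 26)/(31 - 9) ≡ 7/22 mod 37. 22⁻¹ ≡ 32 (mod 37) since 22·32 = 704 ≡ 1, so λ ≡ 2.
  x = λ² - 9 - 31 = 4 - 40 ≡ 1; y = λ·(9 - 1) - 26 ≡ 27. → (1, 27)
8P: (1, 27) + (31, 33). λ = (33 - 27)/(31 - 1) ≡ 6/30 mod 37. 30⁻¹ ≡ 21 (mod 37), so λ ≡ 15.
  x = λ² - 1 - 31 = 225 - 32 ≡ 8; y = λ·(1 - 8) - 27 ≡ 16. → (8, 16)
9P: (8, 16) + (31, 33). λ = (33 - 16)/(31 - 8) ≡ 17/23 mod 37. 23⁻¹ ≡ 29 (mod 37) since 23·29 = 667 ≡ 1, so λ ≡ 12.
  x = λ² - 8 - 31 = 144 - 39 ≡ 31; y = λ·(8 - 31) - 16 ≡ 4. → (31, 4)
10P: (31, 4) + (31, 33): same x and y₁ ≡ -y₂, so the sum is ∞.
10P = ∞, so the order is 10.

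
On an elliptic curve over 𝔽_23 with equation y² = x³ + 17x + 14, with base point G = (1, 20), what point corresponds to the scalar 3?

Repeated addition: build up to 3G.
2G: tangent at (1, 20): λ = (3·1² + 17)/(2·20) ≡ 20/17. 17⁻¹ ≡ 19 (mod 23), so λ ≡ 20·19 ≡ 12.
  x = λ² - 1 - 1 = 144 - 2 ≡ 4; y = λ·(1 - 4) - 20 ≡ 13. → (4, 13)
3G: (4, 13) + (1, 20). λ = (20 - 13)/(1 - 4) ≡ 7/20 mod 23. 20⁻¹ ≡ 15 (mod 23) since 20·15 = 300 ≡ 1, so λ ≡ 13.
  x = λ² - 4 - 1 = 169 - 5 ≡ 3; y = λ·(4 - 3) - 13 ≡ 0. → (3, 0)

(3, 0)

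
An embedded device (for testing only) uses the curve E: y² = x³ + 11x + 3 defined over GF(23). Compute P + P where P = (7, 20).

tangent at (7, 20): λ = (3·7² + 11)/(2·20) ≡ 20/17. 17⁻¹ ≡ 19 (mod 23) since 17·19 = 323 ≡ 1, so λ ≡ 20·19 ≡ 12.
  x = λ² - 7 - 7 = 144 - 14 ≡ 15; y = λ·(7 - 15) - 20 ≡ 22. → (15, 22)

(15, 22)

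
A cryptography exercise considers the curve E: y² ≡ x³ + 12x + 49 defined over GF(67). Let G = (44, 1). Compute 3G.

Repeated addition: build up to 3G.
2G: tangent at (44, 1): λ = (3·44² + 12)/(2·1) ≡ 58/2. 2⁻¹ ≡ 34 (mod 67), so λ ≡ 58·34 ≡ 29.
  x = λ² - 44 - 44 = 841 - 88 ≡ 16; y = λ·(44 - 16) - 1 ≡ 7. → (16, 7)
3G: (16, 7) + (44, 1). λ = (1 - 7)/(44 - 16) ≡ 61/28 mod 67. 28⁻¹ ≡ 12 (mod 67) since 28·12 = 336 ≡ 1, so λ ≡ 62.
  x = λ² - 16 - 44 = 3844 - 60 ≡ 32; y = λ·(16 - 32) - 7 ≡ 6. → (32, 6)

(32, 6)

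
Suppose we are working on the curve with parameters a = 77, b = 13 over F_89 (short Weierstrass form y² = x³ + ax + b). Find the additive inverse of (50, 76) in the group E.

-(50, 76) = (50, -76 mod 89) = (50, 13).

(50, 13)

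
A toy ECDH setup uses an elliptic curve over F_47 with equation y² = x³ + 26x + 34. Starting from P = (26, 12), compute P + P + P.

Repeated addition: build up to 3P.
2P: tangent at (26, 12): λ = (3·26² + 26)/(2·12) ≡ 33/24. 24⁻¹ ≡ 2 (mod 47) since 24·2 = 48 ≡ 1, so λ ≡ 33·2 ≡ 19.
  x = λ² - 26 - 26 = 361 - 52 ≡ 27; y = λ·(26 - 27) - 12 ≡ 16. → (27, 16)
3P: (27, 16) + (26, 12). λ = (12 - 16)/(26 - 27) ≡ 43/46 mod 47. 46⁻¹ ≡ 46 (mod 47), so λ ≡ 4.
  x = λ² - 27 - 26 = 16 - 53 ≡ 10; y = λ·(27 - 10) - 16 ≡ 5. → (10, 5)

(10, 5)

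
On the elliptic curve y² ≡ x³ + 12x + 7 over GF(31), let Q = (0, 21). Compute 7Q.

Repeated addition: build up to 7Q.
2Q: tangent at (0, 21): λ = (3·0² + 12)/(2·21) ≡ 12/11. 11⁻¹ ≡ 17 (mod 31), so λ ≡ 12·17 ≡ 18.
  x = λ² - 0 - 0 = 324 - 0 ≡ 14; y = λ·(0 - 14) - 21 ≡ 6. → (14, 6)
3Q: (14, 6) + (0, 21). λ = (21 - 6)/(0 - 14) ≡ 15/17 mod 31. 17⁻¹ ≡ 11 (mod 31), so λ ≡ 10.
  x = λ² - 14 - 0 = 100 - 14 ≡ 24; y = λ·(14 - 24) - 6 ≡ 18. → (24, 18)
4Q: (24, 18) + (0, 21). λ = (21 - 18)/(0 - 24) ≡ 3/7 mod 31. 7⁻¹ ≡ 9 (mod 31), so λ ≡ 27.
  x = λ² - 24 - 0 = 729 - 24 ≡ 23; y = λ·(24 - 23) - 18 ≡ 9. → (23, 9)
5Q: (23, 9) + (0, 21). λ = (21 - 9)/(0 - 23) ≡ 12/8 mod 31. 8⁻¹ ≡ 4 (mod 31), so λ ≡ 17.
  x = λ² - 23 - 0 = 289 - 23 ≡ 18; y = λ·(23 - 18) - 9 ≡ 14. → (18, 14)
6Q: (18, 14) + (0, 21). λ = (21 - 14)/(0 - 18) ≡ 7/13 mod 31. 13⁻¹ ≡ 12 (mod 31) since 13·12 = 156 ≡ 1, so λ ≡ 22.
  x = λ² - 18 - 0 = 484 - 18 ≡ 1; y = λ·(18 - 1) - 14 ≡ 19. → (1, 19)
7Q: (1, 19) + (0, 21). λ = (21 - 19)/(0 - 1) ≡ 2/30 mod 31. 30⁻¹ ≡ 30 (mod 31), so λ ≡ 29.
  x = λ² - 1 - 0 = 841 - 1 ≡ 3; y = λ·(1 - 3) - 19 ≡ 16. → (3, 16)

(3, 16)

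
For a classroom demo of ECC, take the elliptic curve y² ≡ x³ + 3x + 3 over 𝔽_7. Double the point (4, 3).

(3, 2)

tangent at (4, 3): λ = (3·4² + 3)/(2·3) ≡ 2/6. 6⁻¹ ≡ 6 (mod 7) since 6·6 = 36 ≡ 1, so λ ≡ 2·6 ≡ 5.
  x = λ² - 4 - 4 = 25 - 8 ≡ 3; y = λ·(4 - 3) - 3 ≡ 2. → (3, 2)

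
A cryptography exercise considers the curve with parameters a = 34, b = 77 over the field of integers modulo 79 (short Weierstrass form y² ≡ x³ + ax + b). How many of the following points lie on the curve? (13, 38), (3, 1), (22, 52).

1

(13, 38): 38² ≡ 22, rhs ≡ 30 → off.
(3, 1): 1² ≡ 1, rhs ≡ 48 → off.
(22, 52): 52² ≡ 18, rhs ≡ 18 → on.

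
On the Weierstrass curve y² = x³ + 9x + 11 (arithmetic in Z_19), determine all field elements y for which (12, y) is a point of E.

2, 17

x³ + 9x + 11 = 1847 ≡ 4 (mod 19).
Square roots of 4 mod 19: 2 and 17 (since 2² = 4 ≡ 4).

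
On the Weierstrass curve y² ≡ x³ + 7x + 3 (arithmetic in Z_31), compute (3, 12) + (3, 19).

O

The two points share x = 3 and their y-coordinates satisfy 12 + 19 ≡ 0 (mod 31), so they are inverses. Their sum is ∞.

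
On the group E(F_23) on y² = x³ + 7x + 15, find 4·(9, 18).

(9, 18)

Write P = (9, 18).
Repeated addition: build up to 4P.
2P: tangent at (9, 18): λ = (3·9² + 7)/(2·18) ≡ 20/13. 13⁻¹ ≡ 16 (mod 23), so λ ≡ 20·16 ≡ 21.
  x = λ² - 9 - 9 = 441 - 18 ≡ 9; y = λ·(9 - 9) - 18 ≡ 5. → (9, 5)
3P: (9, 5) + (9, 18): same x and y₁ ≡ -y₂, so the sum is the point at infinity.
4P: the point at infinity + (9, 18) = (9, 18) (identity).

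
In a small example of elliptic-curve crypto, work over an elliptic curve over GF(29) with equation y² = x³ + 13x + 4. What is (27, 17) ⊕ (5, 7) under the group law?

(2, 26)

(27, 17) + (5, 7). λ = (7 - 17)/(5 - 27) ≡ 19/7 mod 29. 7⁻¹ ≡ 25 (mod 29) since 7·25 = 175 ≡ 1, so λ ≡ 11.
  x = λ² - 27 - 5 = 121 - 32 ≡ 2; y = λ·(27 - 2) - 17 ≡ 26. → (2, 26)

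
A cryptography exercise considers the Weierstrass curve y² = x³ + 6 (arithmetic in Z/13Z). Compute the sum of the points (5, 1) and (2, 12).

(5, 1) + (2, 12). λ = (12 - 1)/(2 - 5) ≡ 11/10 mod 13. 10⁻¹ ≡ 4 (mod 13) since 10·4 = 40 ≡ 1, so λ ≡ 5.
  x = λ² - 5 - 2 = 25 - 7 ≡ 5; y = λ·(5 - 5) - 1 ≡ 12. → (5, 12)

(5, 12)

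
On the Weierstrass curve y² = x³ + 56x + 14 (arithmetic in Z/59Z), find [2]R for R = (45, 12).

tangent at (45, 12): λ = (3·45² + 56)/(2·12) ≡ 54/24. 24⁻¹ ≡ 32 (mod 59) since 24·32 = 768 ≡ 1, so λ ≡ 54·32 ≡ 17.
  x = λ² - 45 - 45 = 289 - 90 ≡ 22; y = λ·(45 - 22) - 12 ≡ 25. → (22, 25)

(22, 25)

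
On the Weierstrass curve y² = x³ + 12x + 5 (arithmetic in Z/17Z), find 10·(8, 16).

Write G = (8, 16).
Repeated addition: build up to 10G.
2G: tangent at (8, 16): λ = (3·8² + 12)/(2·16) ≡ 0/15. 15⁻¹ ≡ 8 (mod 17), so λ ≡ 0·8 ≡ 0.
  x = λ² - 8 - 8 = 0 - 16 ≡ 1; y = λ·(8 - 1) - 16 ≡ 1. → (1, 1)
3G: (1, 1) + (8, 16). λ = (16 - 1)/(8 - 1) ≡ 15/7 mod 17. 7⁻¹ ≡ 5 (mod 17), so λ ≡ 7.
  x = λ² - 1 - 8 = 49 - 9 ≡ 6; y = λ·(1 - 6) - 1 ≡ 15. → (6, 15)
4G: (6, 15) + (8, 16). λ = (16 - 15)/(8 - 6) ≡ 1/2 mod 17. 2⁻¹ ≡ 9 (mod 17) since 2·9 = 18 ≡ 1, so λ ≡ 9.
  x = λ² - 6 - 8 = 81 - 14 ≡ 16; y = λ·(6 - 16) - 15 ≡ 14. → (16, 14)
5G: (16, 14) + (8, 16). λ = (16 - 14)/(8 - 16) ≡ 2/9 mod 17. 9⁻¹ ≡ 2 (mod 17) since 9·2 = 18 ≡ 1, so λ ≡ 4.
  x = λ² - 16 - 8 = 16 - 24 ≡ 9; y = λ·(16 - 9) - 14 ≡ 14. → (9, 14)
6G: (9, 14) + (8, 16). λ = (16 - 14)/(8 - 9) ≡ 2/16 mod 17. 16⁻¹ ≡ 16 (mod 17), so λ ≡ 15.
  x = λ² - 9 - 8 = 225 - 17 ≡ 4; y = λ·(9 - 4) - 14 ≡ 10. → (4, 10)
7G: (4, 10) + (8, 16). λ = (16 - 10)/(8 - 4) ≡ 6/4 mod 17. 4⁻¹ ≡ 13 (mod 17), so λ ≡ 10.
  x = λ² - 4 - 8 = 100 - 12 ≡ 3; y = λ·(4 - 3) - 10 ≡ 0. → (3, 0)
8G: (3, 0) + (8, 16). λ = (16 - 0)/(8 - 3) ≡ 16/5 mod 17. 5⁻¹ ≡ 7 (mod 17), so λ ≡ 10.
  x = λ² - 3 - 8 = 100 - 11 ≡ 4; y = λ·(3 - 4) - 0 ≡ 7. → (4, 7)
9G: (4, 7) + (8, 16). λ = (16 - 7)/(8 - 4) ≡ 9/4 mod 17. 4⁻¹ ≡ 13 (mod 17), so λ ≡ 15.
  x = λ² - 4 - 8 = 225 - 12 ≡ 9; y = λ·(4 - 9) - 7 ≡ 3. → (9, 3)
10G: (9, 3) + (8, 16). λ = (16 - 3)/(8 - 9) ≡ 13/16 mod 17. 16⁻¹ ≡ 16 (mod 17), so λ ≡ 4.
  x = λ² - 9 - 8 = 16 - 17 ≡ 16; y = λ·(9 - 16) - 3 ≡ 3. → (16, 3)

(16, 3)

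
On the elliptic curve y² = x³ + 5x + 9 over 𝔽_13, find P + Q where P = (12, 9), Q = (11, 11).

(12, 9) + (11, 11). λ = (11 - 9)/(11 - 12) ≡ 2/12 mod 13. 12⁻¹ ≡ 12 (mod 13), so λ ≡ 11.
  x = λ² - 12 - 11 = 121 - 23 ≡ 7; y = λ·(12 - 7) - 9 ≡ 7. → (7, 7)

(7, 7)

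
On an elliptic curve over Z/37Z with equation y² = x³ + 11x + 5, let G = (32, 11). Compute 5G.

(6, 18)

Repeated addition: build up to 5G.
2G: tangent at (32, 11): λ = (3·32² + 11)/(2·11) ≡ 12/22. 22⁻¹ ≡ 32 (mod 37), so λ ≡ 12·32 ≡ 14.
  x = λ² - 32 - 32 = 196 - 64 ≡ 21; y = λ·(32 - 21) - 11 ≡ 32. → (21, 32)
3G: (21, 32) + (32, 11). λ = (11 - 32)/(32 - 21) ≡ 16/11 mod 37. 11⁻¹ ≡ 27 (mod 37) since 11·27 = 297 ≡ 1, so λ ≡ 25.
  x = λ² - 21 - 32 = 625 - 53 ≡ 17; y = λ·(21 - 17) - 32 ≡ 31. → (17, 31)
4G: (17, 31) + (32, 11). λ = (11 - 31)/(32 - 17) ≡ 17/15 mod 37. 15⁻¹ ≡ 5 (mod 37), so λ ≡ 11.
  x = λ² - 17 - 32 = 121 - 49 ≡ 35; y = λ·(17 - 35) - 31 ≡ 30. → (35, 30)
5G: (35, 30) + (32, 11). λ = (11 - 30)/(32 - 35) ≡ 18/34 mod 37. 34⁻¹ ≡ 12 (mod 37), so λ ≡ 31.
  x = λ² - 35 - 32 = 961 - 67 ≡ 6; y = λ·(35 - 6) - 30 ≡ 18. → (6, 18)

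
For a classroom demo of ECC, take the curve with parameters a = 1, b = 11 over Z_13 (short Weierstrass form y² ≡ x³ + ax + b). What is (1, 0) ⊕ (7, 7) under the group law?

(6, 5)

(1, 0) + (7, 7). λ = (7 - 0)/(7 - 1) ≡ 7/6 mod 13. 6⁻¹ ≡ 11 (mod 13) since 6·11 = 66 ≡ 1, so λ ≡ 12.
  x = λ² - 1 - 7 = 144 - 8 ≡ 6; y = λ·(1 - 6) - 0 ≡ 5. → (6, 5)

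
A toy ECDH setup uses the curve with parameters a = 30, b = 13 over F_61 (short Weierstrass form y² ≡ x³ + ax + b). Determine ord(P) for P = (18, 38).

8

2P: tangent at (18, 38): λ = (3·18² + 30)/(2·38) ≡ 26/15. 15⁻¹ ≡ 57 (mod 61), so λ ≡ 26·57 ≡ 18.
  x = λ² - 18 - 18 = 324 - 36 ≡ 44; y = λ·(18 - 44) - 38 ≡ 43. → (44, 43)
3P: (44, 43) + (18, 38). λ = (38 - 43)/(18 - 44) ≡ 56/35 mod 61. 35⁻¹ ≡ 7 (mod 61) since 35·7 = 245 ≡ 1, so λ ≡ 26.
  x = λ² - 44 - 18 = 676 - 62 ≡ 4; y = λ·(44 - 4) - 43 ≡ 21. → (4, 21)
4P: (4, 21) + (18, 38). λ = (38 - 21)/(18 - 4) ≡ 17/14 mod 61. 14⁻¹ ≡ 48 (mod 61), so λ ≡ 23.
  x = λ² - 4 - 18 = 529 - 22 ≡ 19; y = λ·(4 - 19) - 21 ≡ 0. → (19, 0)
5P: (19, 0) + (18, 38). λ = (38 - 0)/(18 - 19) ≡ 38/60 mod 61. 60⁻¹ ≡ 60 (mod 61) since 60·60 = 3600 ≡ 1, so λ ≡ 23.
  x = λ² - 19 - 18 = 529 - 37 ≡ 4; y = λ·(19 - 4) - 0 ≡ 40. → (4, 40)
6P: (4, 40) + (18, 38). λ = (38 - 40)/(18 - 4) ≡ 59/14 mod 61. 14⁻¹ ≡ 48 (mod 61), so λ ≡ 26.
  x = λ² - 4 - 18 = 676 - 22 ≡ 44; y = λ·(4 - 44) - 40 ≡ 18. → (44, 18)
7P: (44, 18) + (18, 38). λ = (38 - 18)/(18 - 44) ≡ 20/35 mod 61. 35⁻¹ ≡ 7 (mod 61) since 35·7 = 245 ≡ 1, so λ ≡ 18.
  x = λ² - 44 - 18 = 324 - 62 ≡ 18; y = λ·(44 - 18) - 18 ≡ 23. → (18, 23)
8P: (18, 23) + (18, 38): same x and y₁ ≡ -y₂, so the sum is the point at infinity.
8P = the point at infinity, so the order is 8.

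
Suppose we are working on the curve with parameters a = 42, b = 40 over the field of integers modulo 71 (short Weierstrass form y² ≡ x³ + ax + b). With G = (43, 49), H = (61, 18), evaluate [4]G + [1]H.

(41, 40)

First 4G:
Double-and-add on 4 = (100)₂. Start with G = (43, 49) for the leading 1-bit.
double: tangent at (43, 49): λ = (3·43² + 42)/(2·49) ≡ 51/27. 27⁻¹ ≡ 50 (mod 71), so λ ≡ 51·50 ≡ 65.
  x = λ² - 43 - 43 = 4225 - 86 ≡ 21; y = λ·(43 - 21) - 49 ≡ 32. → (21, 32)
double: tangent at (21, 32): λ = (3·21² + 42)/(2·32) ≡ 16/64. 64⁻¹ ≡ 10 (mod 71) since 64·10 = 640 ≡ 1, so λ ≡ 16·10 ≡ 18.
  x = λ² - 21 - 21 = 324 - 42 ≡ 69; y = λ·(21 - 69) - 32 ≡ 27. → (69, 27)
4G = (69, 27).
Finally 4G + H:
(69, 27) + (61, 18). λ = (18 - 27)/(61 - 69) ≡ 62/63 mod 71. 63⁻¹ ≡ 62 (mod 71), so λ ≡ 10.
  x = λ² - 69 - 61 = 100 - 130 ≡ 41; y = λ·(69 - 41) - 27 ≡ 40. → (41, 40)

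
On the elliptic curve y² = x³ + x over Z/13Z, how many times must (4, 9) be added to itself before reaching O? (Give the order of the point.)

5

2P: tangent at (4, 9): λ = (3·4² + 1)/(2·9) ≡ 10/5. 5⁻¹ ≡ 8 (mod 13) since 5·8 = 40 ≡ 1, so λ ≡ 10·8 ≡ 2.
  x = λ² - 4 - 4 = 4 - 8 ≡ 9; y = λ·(4 - 9) - 9 ≡ 7. → (9, 7)
3P: (9, 7) + (4, 9). λ = (9 - 7)/(4 - 9) ≡ 2/8 mod 13. 8⁻¹ ≡ 5 (mod 13), so λ ≡ 10.
  x = λ² - 9 - 4 = 100 - 13 ≡ 9; y = λ·(9 - 9) - 7 ≡ 6. → (9, 6)
4P: (9, 6) + (4, 9). λ = (9 - 6)/(4 - 9) ≡ 3/8 mod 13. 8⁻¹ ≡ 5 (mod 13), so λ ≡ 2.
  x = λ² - 9 - 4 = 4 - 13 ≡ 4; y = λ·(9 - 4) - 6 ≡ 4. → (4, 4)
5P: (4, 4) + (4, 9): same x and y₁ ≡ -y₂, so the sum is O.
5P = O, so the order is 5.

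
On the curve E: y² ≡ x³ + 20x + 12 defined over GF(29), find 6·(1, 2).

Write G = (1, 2).
Repeated addition: build up to 6G.
2G: tangent at (1, 2): λ = (3·1² + 20)/(2·2) ≡ 23/4. 4⁻¹ ≡ 22 (mod 29) since 4·22 = 88 ≡ 1, so λ ≡ 23·22 ≡ 13.
  x = λ² - 1 - 1 = 169 - 2 ≡ 22; y = λ·(1 - 22) - 2 ≡ 15. → (22, 15)
3G: (22, 15) + (1, 2). λ = (2 - 15)/(1 - 22) ≡ 16/8 mod 29. 8⁻¹ ≡ 11 (mod 29) since 8·11 = 88 ≡ 1, so λ ≡ 2.
  x = λ² - 22 - 1 = 4 - 23 ≡ 10; y = λ·(22 - 10) - 15 ≡ 9. → (10, 9)
4G: (10, 9) + (1, 2). λ = (2 - 9)/(1 - 10) ≡ 22/20 mod 29. 20⁻¹ ≡ 16 (mod 29) since 20·16 = 320 ≡ 1, so λ ≡ 4.
  x = λ² - 10 - 1 = 16 - 11 ≡ 5; y = λ·(10 - 5) - 9 ≡ 11. → (5, 11)
5G: (5, 11) + (1, 2). λ = (2 - 11)/(1 - 5) ≡ 20/25 mod 29. 25⁻¹ ≡ 7 (mod 29) since 25·7 = 175 ≡ 1, so λ ≡ 24.
  x = λ² - 5 - 1 = 576 - 6 ≡ 19; y = λ·(5 - 19) - 11 ≡ 1. → (19, 1)
6G: (19, 1) + (1, 2). λ = (2 - 1)/(1 - 19) ≡ 1/11 mod 29. 11⁻¹ ≡ 8 (mod 29), so λ ≡ 8.
  x = λ² - 19 - 1 = 64 - 20 ≡ 15; y = λ·(19 - 15) - 1 ≡ 2. → (15, 2)

(15, 2)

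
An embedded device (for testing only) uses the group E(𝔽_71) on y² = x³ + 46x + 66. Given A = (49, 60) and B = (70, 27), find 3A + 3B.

First 3A:
Repeated addition: build up to 3A.
2A: tangent at (49, 60): λ = (3·49² + 46)/(2·60) ≡ 7/49. 49⁻¹ ≡ 29 (mod 71) since 49·29 = 1421 ≡ 1, so λ ≡ 7·29 ≡ 61.
  x = λ² - 49 - 49 = 3721 - 98 ≡ 2; y = λ·(49 - 2) - 60 ≡ 38. → (2, 38)
3A: (2, 38) + (49, 60). λ = (60 - 38)/(49 - 2) ≡ 22/47 mod 71. 47⁻¹ ≡ 68 (mod 71) since 47·68 = 3196 ≡ 1, so λ ≡ 5.
  x = λ² - 2 - 49 = 25 - 51 ≡ 45; y = λ·(2 - 45) - 38 ≡ 31. → (45, 31)
3A = (45, 31).
Next 3B:
Repeated addition: build up to 3B.
2B: tangent at (70, 27): λ = (3·70² + 46)/(2·27) ≡ 49/54. 54⁻¹ ≡ 25 (mod 71) since 54·25 = 1350 ≡ 1, so λ ≡ 49·25 ≡ 18.
  x = λ² - 70 - 70 = 324 - 140 ≡ 42; y = λ·(70 - 42) - 27 ≡ 51. → (42, 51)
3B: (42, 51) + (70, 27). λ = (27 - 51)/(70 - 42) ≡ 47/28 mod 71. 28⁻¹ ≡ 33 (mod 71), so λ ≡ 60.
  x = λ² - 42 - 70 = 3600 - 112 ≡ 9; y = λ·(42 - 9) - 51 ≡ 12. → (9, 12)
3B = (9, 12).
Finally 3A + 3B:
(45, 31) + (9, 12). λ = (12 - 31)/(9 - 45) ≡ 52/35 mod 71. 35⁻¹ ≡ 69 (mod 71) since 35·69 = 2415 ≡ 1, so λ ≡ 38.
  x = λ² - 45 - 9 = 1444 - 54 ≡ 41; y = λ·(45 - 41) - 31 ≡ 50. → (41, 50)

(41, 50)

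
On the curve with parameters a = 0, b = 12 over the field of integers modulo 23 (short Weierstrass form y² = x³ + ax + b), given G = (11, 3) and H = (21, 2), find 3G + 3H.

First 3G:
Repeated addition: build up to 3G.
2G: tangent at (11, 3): λ = (3·11² + 0)/(2·3) ≡ 18/6. 6⁻¹ ≡ 4 (mod 23), so λ ≡ 18·4 ≡ 3.
  x = λ² - 11 - 11 = 9 - 22 ≡ 10; y = λ·(11 - 10) - 3 ≡ 0. → (10, 0)
3G: (10, 0) + (11, 3). λ = (3 - 0)/(11 - 10) ≡ 3/1 mod 23. 1⁻¹ ≡ 1 (mod 23) since 1·1 = 1 ≡ 1, so λ ≡ 3.
  x = λ² - 10 - 11 = 9 - 21 ≡ 11; y = λ·(10 - 11) - 0 ≡ 20. → (11, 20)
3G = (11, 20).
Next 3H:
Repeated addition: build up to 3H.
2H: tangent at (21, 2): λ = (3·21² + 0)/(2·2) ≡ 12/4. 4⁻¹ ≡ 6 (mod 23), so λ ≡ 12·6 ≡ 3.
  x = λ² - 21 - 21 = 9 - 42 ≡ 13; y = λ·(21 - 13) - 2 ≡ 22. → (13, 22)
3H: (13, 22) + (21, 2). λ = (2 - 22)/(21 - 13) ≡ 3/8 mod 23. 8⁻¹ ≡ 3 (mod 23) since 8·3 = 24 ≡ 1, so λ ≡ 9.
  x = λ² - 13 - 21 = 81 - 34 ≡ 1; y = λ·(13 - 1) - 22 ≡ 17. → (1, 17)
3H = (1, 17).
Finally 3G + 3H:
(11, 20) + (1, 17). λ = (17 - 20)/(1 - 11) ≡ 20/13 mod 23. 13⁻¹ ≡ 16 (mod 23) since 13·16 = 208 ≡ 1, so λ ≡ 21.
  x = λ² - 11 - 1 = 441 - 12 ≡ 15; y = λ·(11 - 15) - 20 ≡ 11. → (15, 11)

(15, 11)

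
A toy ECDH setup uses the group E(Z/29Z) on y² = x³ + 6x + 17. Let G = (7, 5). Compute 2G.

(11, 15)

tangent at (7, 5): λ = (3·7² + 6)/(2·5) ≡ 8/10. 10⁻¹ ≡ 3 (mod 29), so λ ≡ 8·3 ≡ 24.
  x = λ² - 7 - 7 = 576 - 14 ≡ 11; y = λ·(7 - 11) - 5 ≡ 15. → (11, 15)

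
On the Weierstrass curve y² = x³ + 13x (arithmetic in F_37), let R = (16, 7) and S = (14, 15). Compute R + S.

(16, 7) + (14, 15). λ = (15 - 7)/(14 - 16) ≡ 8/35 mod 37. 35⁻¹ ≡ 18 (mod 37), so λ ≡ 33.
  x = λ² - 16 - 14 = 1089 - 30 ≡ 23; y = λ·(16 - 23) - 7 ≡ 21. → (23, 21)

(23, 21)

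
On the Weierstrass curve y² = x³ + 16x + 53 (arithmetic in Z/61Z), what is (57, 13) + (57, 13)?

tangent at (57, 13): λ = (3·57² + 16)/(2·13) ≡ 3/26. 26⁻¹ ≡ 54 (mod 61), so λ ≡ 3·54 ≡ 40.
  x = λ² - 57 - 57 = 1600 - 114 ≡ 22; y = λ·(57 - 22) - 13 ≡ 45. → (22, 45)

(22, 45)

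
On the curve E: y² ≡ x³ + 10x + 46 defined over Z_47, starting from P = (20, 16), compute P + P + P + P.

(44, 6)

Repeated addition: build up to 4P.
2P: tangent at (20, 16): λ = (3·20² + 10)/(2·16) ≡ 35/32. 32⁻¹ ≡ 25 (mod 47) since 32·25 = 800 ≡ 1, so λ ≡ 35·25 ≡ 29.
  x = λ² - 20 - 20 = 841 - 40 ≡ 2; y = λ·(20 - 2) - 16 ≡ 36. → (2, 36)
3P: (2, 36) + (20, 16). λ = (16 - 36)/(20 - 2) ≡ 27/18 mod 47. 18⁻¹ ≡ 34 (mod 47), so λ ≡ 25.
  x = λ² - 2 - 20 = 625 - 22 ≡ 39; y = λ·(2 - 39) - 36 ≡ 26. → (39, 26)
4P: (39, 26) + (20, 16). λ = (16 - 26)/(20 - 39) ≡ 37/28 mod 47. 28⁻¹ ≡ 42 (mod 47), so λ ≡ 3.
  x = λ² - 39 - 20 = 9 - 59 ≡ 44; y = λ·(39 - 44) - 26 ≡ 6. → (44, 6)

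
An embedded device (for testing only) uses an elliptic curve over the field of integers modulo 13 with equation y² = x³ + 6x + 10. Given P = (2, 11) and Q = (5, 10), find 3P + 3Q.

(9, 0)

First 3P:
Repeated addition: build up to 3P.
2P: tangent at (2, 11): λ = (3·2² + 6)/(2·11) ≡ 5/9. 9⁻¹ ≡ 3 (mod 13), so λ ≡ 5·3 ≡ 2.
  x = λ² - 2 - 2 = 4 - 4 ≡ 0; y = λ·(2 - 0) - 11 ≡ 6. → (0, 6)
3P: (0, 6) + (2, 11). λ = (11 - 6)/(2 - 0) ≡ 5/2 mod 13. 2⁻¹ ≡ 7 (mod 13), so λ ≡ 9.
  x = λ² - 0 - 2 = 81 - 2 ≡ 1; y = λ·(0 - 1) - 6 ≡ 11. → (1, 11)
3P = (1, 11).
Next 3Q:
Repeated addition: build up to 3Q.
2Q: tangent at (5, 10): λ = (3·5² + 6)/(2·10) ≡ 3/7. 7⁻¹ ≡ 2 (mod 13), so λ ≡ 3·2 ≡ 6.
  x = λ² - 5 - 5 = 36 - 10 ≡ 0; y = λ·(5 - 0) - 10 ≡ 7. → (0, 7)
3Q: (0, 7) + (5, 10). λ = (10 - 7)/(5 - 0) ≡ 3/5 mod 13. 5⁻¹ ≡ 8 (mod 13), so λ ≡ 11.
  x = λ² - 0 - 5 = 121 - 5 ≡ 12; y = λ·(0 - 12) - 7 ≡ 4. → (12, 4)
3Q = (12, 4).
Finally 3P + 3Q:
(1, 11) + (12, 4). λ = (4 - 11)/(12 - 1) ≡ 6/11 mod 13. 11⁻¹ ≡ 6 (mod 13), so λ ≡ 10.
  x = λ² - 1 - 12 = 100 - 13 ≡ 9; y = λ·(1 - 9) - 11 ≡ 0. → (9, 0)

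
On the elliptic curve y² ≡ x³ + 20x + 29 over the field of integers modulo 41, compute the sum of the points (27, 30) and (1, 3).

(27, 30) + (1, 3). λ = (3 - 30)/(1 - 27) ≡ 14/15 mod 41. 15⁻¹ ≡ 11 (mod 41), so λ ≡ 31.
  x = λ² - 27 - 1 = 961 - 28 ≡ 31; y = λ·(27 - 31) - 30 ≡ 10. → (31, 10)

(31, 10)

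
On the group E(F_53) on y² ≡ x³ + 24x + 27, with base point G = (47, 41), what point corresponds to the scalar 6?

(1, 23)

Double-and-add on 6 = (110)₂. Start with G = (47, 41) for the leading 1-bit.
double: tangent at (47, 41): λ = (3·47² + 24)/(2·41) ≡ 26/29. 29⁻¹ ≡ 11 (mod 53), so λ ≡ 26·11 ≡ 21.
  x = λ² - 47 - 47 = 441 - 94 ≡ 29; y = λ·(47 - 29) - 41 ≡ 19. → (29, 19)
add G: (29, 19) + (47, 41). λ = (41 - 19)/(47 - 29) ≡ 22/18 mod 53. 18⁻¹ ≡ 3 (mod 53), so λ ≡ 13.
  x = λ² - 29 - 47 = 169 - 76 ≡ 40; y = λ·(29 - 40) - 19 ≡ 50. → (40, 50)
double: tangent at (40, 50): λ = (3·40² + 24)/(2·50) ≡ 1/47. 47⁻¹ ≡ 44 (mod 53) since 47·44 = 2068 ≡ 1, so λ ≡ 1·44 ≡ 44.
  x = λ² - 40 - 40 = 1936 - 80 ≡ 1; y = λ·(40 - 1) - 50 ≡ 23. → (1, 23)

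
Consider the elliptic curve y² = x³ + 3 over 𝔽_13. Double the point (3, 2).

tangent at (3, 2): λ = (3·3² + 0)/(2·2) ≡ 1/4. 4⁻¹ ≡ 10 (mod 13) since 4·10 = 40 ≡ 1, so λ ≡ 1·10 ≡ 10.
  x = λ² - 3 - 3 = 100 - 6 ≡ 3; y = λ·(3 - 3) - 2 ≡ 11. → (3, 11)

(3, 11)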